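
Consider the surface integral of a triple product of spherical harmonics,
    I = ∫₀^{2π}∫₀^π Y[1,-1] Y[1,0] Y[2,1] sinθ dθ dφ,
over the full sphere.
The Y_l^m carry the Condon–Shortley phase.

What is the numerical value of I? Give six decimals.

-0.218510

m-sum 0 ✓  L=4 even ✓  0≤2≤2 ✓
Π(2lᵢ+1) = 3×3×5 = 45
triangle coeff Δ(1,1,2) = 1/30
Σ_t [0,0]: t=0:+1/1 = 1/1
(3j)²=2/15 [(1 1 2; 0 0 0)], sign=+1
Σ_t [0,0]: t=0:+1/2 = 1/2
(3j)²=1/10 [(1 1 2; -1 0 1)], sign=-1
⇒ 4πI² = 3/5
I = (-1)√(3/5/(4π)) = -0.21850969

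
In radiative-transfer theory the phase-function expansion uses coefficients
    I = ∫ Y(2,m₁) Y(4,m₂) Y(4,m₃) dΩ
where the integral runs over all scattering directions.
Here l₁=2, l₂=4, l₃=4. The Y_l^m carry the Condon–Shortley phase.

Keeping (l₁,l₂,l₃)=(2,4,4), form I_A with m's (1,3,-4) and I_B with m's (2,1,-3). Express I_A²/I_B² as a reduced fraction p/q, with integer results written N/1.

14/9

Same 2,4,4: normalisation and zero-m 3j drop out of the ratio.
A: Δ: 2! 2! 6! / 11! → 1/13860; sum: t=1:−1/1440 = -1/1440; 3j²(2 4 4; 1 3 -4) = Δ·Π!·Σ² = 7/165  (sign -1)
B: Δ: 2! 2! 6! / 11! → 1/13860; sum: t=0:+1/480 = 1/480; 3j²(2 4 4; 2 1 -3) = Δ·Π!·Σ² = 3/110  (sign -1)
I_A²/I_B² = (7/165)/(3/110) = 14/9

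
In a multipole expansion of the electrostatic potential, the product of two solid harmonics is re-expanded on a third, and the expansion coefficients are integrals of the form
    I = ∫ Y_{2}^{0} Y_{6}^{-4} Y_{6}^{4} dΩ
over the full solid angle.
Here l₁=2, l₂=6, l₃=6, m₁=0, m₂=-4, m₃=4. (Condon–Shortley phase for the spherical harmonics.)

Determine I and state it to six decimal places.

m-sum 0 ✓  L=14 even ✓  4≤6≤8 ✓
Π(2lᵢ+1) = 5×13×13 = 845
triangle coeff Δ(2,6,6) = 1/90090
Σ_t [0,2]: t=0:+1/69120 t=1:−1/14400 t=2:+1/69120 = -7/172800
(3j)²=14/715 [(2 6 6; 0 0 0)], sign=-1
Σ_t [0,2]: t=0:+1/322560 t=1:−1/362880 t=2:+1/14515200 = 1/2419200
(3j)²=2/5005 [(2 6 6; 0 -4 4)], sign=+1
⇒ 4πI² = 4/605
I = (-1)√(4/605/(4π)) = -0.02293757

-0.022938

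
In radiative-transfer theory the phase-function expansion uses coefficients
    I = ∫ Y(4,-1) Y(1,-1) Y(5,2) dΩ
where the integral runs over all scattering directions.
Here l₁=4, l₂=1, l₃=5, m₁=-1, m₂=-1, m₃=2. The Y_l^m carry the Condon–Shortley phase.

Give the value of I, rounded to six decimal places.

Rules hold: Σm=0, L=10 even, 3≤5≤5.
N = 9·3·11 = 297
Δ = 0!·8!·2!/11! = 1/495
Racah Σ t=0..0: t=0:+1/576 = 1/576
⇒ 3j(4 1 5; 0 0 0)² = 5/99, sgn -1
Racah Σ t=0..0: t=0:+1/1440 = 1/1440
⇒ 3j(4 1 5; -1 -1 2)² = 7/165, sgn -1
4πI² = N·(3j₀)²·(3jₘ)² = 7/11
I = +1·√(0.636364/4π) = 0.22503380

0.225034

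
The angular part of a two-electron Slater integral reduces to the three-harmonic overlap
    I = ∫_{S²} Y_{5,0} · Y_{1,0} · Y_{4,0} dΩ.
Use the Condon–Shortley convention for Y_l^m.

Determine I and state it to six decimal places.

0.245532

Checks pass: Σm=0; 10 even; l₃=4∈[4,6].
(2·5+1)(2·1+1)(2·4+1) = 297
Δ: 2! 8! 0! / 11! → 1/495
sum: t=1:−1/576 = -1/576
3j²(5 1 4; 0 0 0) = Δ·Π!·Σ² = 5/99  (sign -1)
(m-triple is (0,0,0) — same symbol as above.)
combine: 4πI² = 297·5/99·5/99 = 25/33
take √, sign +1: I = 0.24553200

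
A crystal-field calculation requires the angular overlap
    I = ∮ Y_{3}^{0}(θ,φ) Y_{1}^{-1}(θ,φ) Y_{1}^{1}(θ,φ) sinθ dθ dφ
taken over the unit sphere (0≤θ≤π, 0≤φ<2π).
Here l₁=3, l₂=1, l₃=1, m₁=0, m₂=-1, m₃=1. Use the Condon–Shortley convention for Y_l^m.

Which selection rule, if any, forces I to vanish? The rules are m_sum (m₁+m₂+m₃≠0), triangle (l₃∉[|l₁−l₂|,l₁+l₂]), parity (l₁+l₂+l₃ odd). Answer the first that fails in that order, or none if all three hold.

m₁+m₂+m₃ = 0 − 1 + 1 = 0  ✓
triangle: |3−1|=2 ≤ l₃=1 ≤ 3+1=4  ✗
parity: l₁+l₂+l₃ = 5 is odd

triangle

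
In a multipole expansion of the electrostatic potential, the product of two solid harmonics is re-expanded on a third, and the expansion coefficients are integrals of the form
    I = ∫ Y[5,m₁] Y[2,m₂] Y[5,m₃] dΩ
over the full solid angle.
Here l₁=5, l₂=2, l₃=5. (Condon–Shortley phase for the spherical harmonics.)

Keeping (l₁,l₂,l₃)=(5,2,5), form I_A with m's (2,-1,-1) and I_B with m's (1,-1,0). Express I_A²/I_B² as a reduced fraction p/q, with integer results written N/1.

42/5

Same 5,2,5: normalisation and zero-m 3j drop out of the ratio.
A: Δ: 2! 8! 2! / 13! → 1/38610; sum: t=0:+1/1440 t=1:−1/2880 = 1/2880; 3j²(5 2 5; 2 -1 -1) = Δ·Π!·Σ² = 7/715  (sign +1)
B: Δ: 2! 8! 2! / 13! → 1/38610; sum: t=0:+1/1152 t=1:−1/1440 = 1/5760; 3j²(5 2 5; 1 -1 0) = Δ·Π!·Σ² = 1/858  (sign -1)
I_A²/I_B² = (7/715)/(1/858) = 42/5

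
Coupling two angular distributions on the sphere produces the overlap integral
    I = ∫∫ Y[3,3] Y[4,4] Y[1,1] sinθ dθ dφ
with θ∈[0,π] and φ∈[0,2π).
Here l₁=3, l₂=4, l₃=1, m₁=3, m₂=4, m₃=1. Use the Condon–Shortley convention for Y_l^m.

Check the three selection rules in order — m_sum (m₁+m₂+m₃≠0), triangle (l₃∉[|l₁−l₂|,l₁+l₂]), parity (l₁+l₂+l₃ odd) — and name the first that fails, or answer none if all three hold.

m_sum

m₁+m₂+m₃ = 3 + 4 + 1 = 8  ✗
triangle: |3−4|=1 ≤ l₃=1 ≤ 3+4=7
parity: l₁+l₂+l₃ = 8 is even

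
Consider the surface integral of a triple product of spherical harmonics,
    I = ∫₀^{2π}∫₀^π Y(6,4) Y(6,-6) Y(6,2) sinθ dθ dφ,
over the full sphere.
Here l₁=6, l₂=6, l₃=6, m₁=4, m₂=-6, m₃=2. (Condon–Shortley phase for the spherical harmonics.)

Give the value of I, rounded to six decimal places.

m-sum 0 ✓  L=18 even ✓  0≤6≤12 ✓
Π(2lᵢ+1) = 13×13×13 = 2197
triangle coeff Δ(6,6,6) = 1/325909584
Σ_t [0,6]: t=0:+1/373248000 t=1:−1/1728000 t=2:+1/110592 t=3:−1/46656 t=4:+1/110592 t=5:−1/1728000 t=6:+1/373248000 = -7/1555200
(3j)²=400/46189 [(6 6 6; 0 0 0)], sign=-1
Σ_t [0,0]: t=0:+1/24883200 = 1/24883200
(3j)²=70/4199 [(6 6 6; 4 -6 2)], sign=+1
⇒ 4πI² = 364000/1147619
I = (-1)√(364000/1147619/(4π)) = -0.15887183

-0.158872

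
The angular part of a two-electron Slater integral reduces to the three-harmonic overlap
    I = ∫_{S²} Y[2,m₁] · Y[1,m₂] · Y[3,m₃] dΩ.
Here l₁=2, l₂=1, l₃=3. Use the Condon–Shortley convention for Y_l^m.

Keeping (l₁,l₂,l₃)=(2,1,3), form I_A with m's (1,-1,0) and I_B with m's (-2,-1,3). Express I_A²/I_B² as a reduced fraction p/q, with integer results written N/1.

Shared (l₁,l₂,l₃)=(2,1,3): N and (l;000)² cancel in I_A²/I_B².
A: Δ = 0!·4!·2!/7! = 1/105; Racah Σ t=0..0: t=0:+1/12 = 1/12; ⇒ 3j(2 1 3; 1 -1 0)² = 1/35, sgn -1
B: Δ = 0!·4!·2!/7! = 1/105; Racah Σ t=0..0: t=0:+1/48 = 1/48; ⇒ 3j(2 1 3; -2 -1 3)² = 1/7, sgn +1
I_A²/I_B² = (1/35)/(1/7) = 1/5

1/5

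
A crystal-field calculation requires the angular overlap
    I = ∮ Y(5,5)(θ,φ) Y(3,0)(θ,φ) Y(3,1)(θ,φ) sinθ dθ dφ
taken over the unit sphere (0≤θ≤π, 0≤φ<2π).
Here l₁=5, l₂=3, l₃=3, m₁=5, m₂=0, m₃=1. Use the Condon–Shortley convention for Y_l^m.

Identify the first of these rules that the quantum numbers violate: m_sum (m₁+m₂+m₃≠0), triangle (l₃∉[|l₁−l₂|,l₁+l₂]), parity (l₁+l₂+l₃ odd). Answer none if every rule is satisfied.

azimuthal sum: 5 + 0 + 1 = 6  ✗
2 ≤ 3 ≤ 8 (triangle on l)
L = 5 + 3 + 3 = 11 (odd)

m_sum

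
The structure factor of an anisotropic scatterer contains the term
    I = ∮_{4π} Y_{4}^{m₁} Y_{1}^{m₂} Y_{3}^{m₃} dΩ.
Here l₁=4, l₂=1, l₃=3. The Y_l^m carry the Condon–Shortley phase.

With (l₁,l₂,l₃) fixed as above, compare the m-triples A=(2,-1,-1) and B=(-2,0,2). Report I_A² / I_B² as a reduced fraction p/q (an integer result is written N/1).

5/4

Shared (l₁,l₂,l₃)=(4,1,3): N and (l;000)² cancel in I_A²/I_B².
A: Δ = 2!·6!·0!/9! = 1/252; Racah Σ t=0..0: t=0:+1/96 = 1/96; ⇒ 3j(4 1 3; 2 -1 -1)² = 5/84, sgn +1
B: Δ = 2!·6!·0!/9! = 1/252; Racah Σ t=1..1: t=1:−1/120 = -1/120; ⇒ 3j(4 1 3; -2 0 2)² = 1/21, sgn +1
I_A²/I_B² = (5/84)/(1/21) = 5/4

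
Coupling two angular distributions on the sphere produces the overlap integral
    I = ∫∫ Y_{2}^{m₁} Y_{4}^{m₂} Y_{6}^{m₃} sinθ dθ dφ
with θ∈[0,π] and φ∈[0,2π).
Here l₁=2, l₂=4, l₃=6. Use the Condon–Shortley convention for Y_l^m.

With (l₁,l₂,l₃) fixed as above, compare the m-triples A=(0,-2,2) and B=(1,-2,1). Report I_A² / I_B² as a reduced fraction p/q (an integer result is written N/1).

Same 2,4,6: normalisation and zero-m 3j drop out of the ratio.
A: Δ: 0! 4! 8! / 13! → 1/6435; sum: t=0:+1/5760 = 1/5760; 3j²(2 4 6; 0 -2 2) = Δ·Π!·Σ² = 56/2145  (sign +1)
B: Δ: 0! 4! 8! / 13! → 1/6435; sum: t=0:+1/8640 = 1/8640; 3j²(2 4 6; 1 -2 1) = Δ·Π!·Σ² = 14/1287  (sign -1)
I_A²/I_B² = (56/2145)/(14/1287) = 12/5

12/5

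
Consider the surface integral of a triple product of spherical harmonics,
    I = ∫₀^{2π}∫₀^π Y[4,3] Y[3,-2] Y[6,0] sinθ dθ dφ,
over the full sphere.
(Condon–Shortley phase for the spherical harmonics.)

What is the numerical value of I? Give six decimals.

0.000000

m-sum = 3 − 2 + 0 = 1 ≠ 0 ⇒ I = 0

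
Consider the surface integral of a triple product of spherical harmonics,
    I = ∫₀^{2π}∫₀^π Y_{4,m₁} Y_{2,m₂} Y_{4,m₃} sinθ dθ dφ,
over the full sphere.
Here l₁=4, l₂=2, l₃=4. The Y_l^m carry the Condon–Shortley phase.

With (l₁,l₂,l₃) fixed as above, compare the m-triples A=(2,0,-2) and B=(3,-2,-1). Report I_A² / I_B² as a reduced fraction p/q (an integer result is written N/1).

32/189

Shared (l₁,l₂,l₃)=(4,2,4): N and (l;000)² cancel in I_A²/I_B².
A: Δ = 2!·6!·2!/11! = 1/13860; Racah Σ t=0..2: t=0:+1/192 t=1:−1/120 t=2:+1/2880 = -1/360; ⇒ 3j(4 2 4; 2 0 -2)² = 16/3465, sgn -1
B: Δ = 2!·6!·2!/11! = 1/13860; Racah Σ t=0..0: t=0:+1/480 = 1/480; ⇒ 3j(4 2 4; 3 -2 -1)² = 3/110, sgn -1
I_A²/I_B² = (16/3465)/(3/110) = 32/189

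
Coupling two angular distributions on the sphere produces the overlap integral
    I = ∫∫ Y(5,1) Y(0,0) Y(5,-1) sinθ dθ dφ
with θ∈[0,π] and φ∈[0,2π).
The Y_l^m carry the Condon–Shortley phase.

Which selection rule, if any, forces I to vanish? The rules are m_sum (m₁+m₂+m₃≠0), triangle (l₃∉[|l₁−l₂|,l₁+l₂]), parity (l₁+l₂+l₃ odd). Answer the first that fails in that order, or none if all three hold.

m₁+m₂+m₃ = 1 + 0 − 1 = 0  ✓
triangle: |5−0|=5 ≤ l₃=5 ≤ 5+0=5  ✓
parity: l₁+l₂+l₃ = 10 is even  ✓

none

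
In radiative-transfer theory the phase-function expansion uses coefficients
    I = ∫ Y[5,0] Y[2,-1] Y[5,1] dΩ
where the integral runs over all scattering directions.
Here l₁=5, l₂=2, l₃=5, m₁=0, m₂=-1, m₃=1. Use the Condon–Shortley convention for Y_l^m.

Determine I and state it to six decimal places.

-0.036166

Checks pass: Σm=0; 12 even; l₃=5∈[3,7].
(2·5+1)(2·2+1)(2·5+1) = 605
Δ: 2! 8! 2! / 13! → 1/38610
sum: t=0:+1/2880 t=1:−1/576 t=2:+1/2880 = -1/960
3j²(5 2 5; 0 0 0) = Δ·Π!·Σ² = 10/429  (sign +1)
sum: t=0:+1/1440 t=1:−1/1152 = -1/5760
3j²(5 2 5; 0 -1 1) = Δ·Π!·Σ² = 1/858  (sign -1)
combine: 4πI² = 605·10/429·1/858 = 25/1521
take √, sign -1: I = -0.03616600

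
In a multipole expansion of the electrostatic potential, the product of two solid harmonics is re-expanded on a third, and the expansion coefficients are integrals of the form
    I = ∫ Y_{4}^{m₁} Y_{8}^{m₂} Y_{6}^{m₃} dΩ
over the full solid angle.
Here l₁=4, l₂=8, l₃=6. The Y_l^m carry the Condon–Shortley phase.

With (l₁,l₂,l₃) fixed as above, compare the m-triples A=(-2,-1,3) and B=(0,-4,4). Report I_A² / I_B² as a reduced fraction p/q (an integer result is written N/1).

l's match ⇒ only the (l;m) 3-j factors differ between A and B.
A: triangle coeff Δ(4,8,6) = 1/23279256; Σ_t [4,6]: t=4:+1/2903040 t=5:−1/9676800 t=6:+1/522547200 = 127/522547200; (3j)²=16129/1108536 [(4 8 6; -2 -1 3)], sign=-1
B: triangle coeff Δ(4,8,6) = 1/23279256; Σ_t [2,4]: t=2:+1/7741440 t=3:−1/13063680 t=4:+1/348364800 = 29/522547200; (3j)²=1682/264537 [(4 8 6; 0 -4 4)], sign=+1
I_A²/I_B² = (16129/1108536)/(1682/264537) = 338709/148016

338709/148016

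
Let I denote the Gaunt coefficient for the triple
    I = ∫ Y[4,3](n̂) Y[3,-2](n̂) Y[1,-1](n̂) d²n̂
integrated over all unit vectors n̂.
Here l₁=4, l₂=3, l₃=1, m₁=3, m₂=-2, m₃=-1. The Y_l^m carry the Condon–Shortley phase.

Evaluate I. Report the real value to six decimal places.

-0.282095

m-sum 0 ✓  L=8 even ✓  1≤1≤7 ✓
Π(2lᵢ+1) = 9×7×3 = 189
triangle coeff Δ(4,3,1) = 1/252
Σ_t [3,3]: t=3:−1/36 = -1/36
(3j)²=4/63 [(4 3 1; 0 0 0)], sign=+1
Σ_t [1,1]: t=1:−1/240 = -1/240
(3j)²=1/12 [(4 3 1; 3 -2 -1)], sign=-1
⇒ 4πI² = 1/1
I = (-1)√(1/1/(4π)) = -0.28209479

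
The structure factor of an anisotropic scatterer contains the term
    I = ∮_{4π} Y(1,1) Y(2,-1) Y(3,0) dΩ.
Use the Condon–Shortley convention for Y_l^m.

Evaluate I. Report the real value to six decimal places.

0.143048

Rules hold: Σm=0, L=6 even, 1≤3≤3.
N = 3·5·7 = 105
Δ = 0!·2!·4!/7! = 1/105
Racah Σ t=0..0: t=0:+1/4 = 1/4
⇒ 3j(1 2 3; 0 0 0)² = 3/35, sgn -1
Racah Σ t=0..0: t=0:+1/12 = 1/12
⇒ 3j(1 2 3; 1 -1 0)² = 1/35, sgn -1
4πI² = N·(3j₀)²·(3jₘ)² = 9/35
I = +1·√(0.257143/4π) = 0.14304817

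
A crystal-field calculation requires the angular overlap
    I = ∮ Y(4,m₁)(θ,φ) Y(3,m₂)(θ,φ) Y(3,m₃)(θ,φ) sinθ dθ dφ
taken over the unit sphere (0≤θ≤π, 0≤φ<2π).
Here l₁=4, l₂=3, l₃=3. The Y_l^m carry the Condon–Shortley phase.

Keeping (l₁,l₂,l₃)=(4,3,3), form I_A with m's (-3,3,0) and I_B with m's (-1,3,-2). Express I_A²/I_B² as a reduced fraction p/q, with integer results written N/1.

21/10

Same 4,3,3: normalisation and zero-m 3j drop out of the ratio.
A: Δ: 4! 4! 2! / 11! → 1/34650; sum: t=4:+1/288 = 1/288; 3j²(4 3 3; -3 3 0) = Δ·Π!·Σ² = 1/22  (sign -1)
B: Δ: 4! 4! 2! / 11! → 1/34650; sum: t=4:+1/288 = 1/288; 3j²(4 3 3; -1 3 -2) = Δ·Π!·Σ² = 5/231  (sign -1)
I_A²/I_B² = (1/22)/(5/231) = 21/10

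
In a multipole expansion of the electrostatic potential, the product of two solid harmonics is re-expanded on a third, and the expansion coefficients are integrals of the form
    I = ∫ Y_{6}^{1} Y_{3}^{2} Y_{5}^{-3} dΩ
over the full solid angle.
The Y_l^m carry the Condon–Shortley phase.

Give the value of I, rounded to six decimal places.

0.166435

Checks pass: Σm=0; 14 even; l₃=5∈[3,9].
(2·6+1)(2·3+1)(2·5+1) = 1001
Δ: 4! 8! 2! / 15! → 1/675675
sum: t=1:−1/8640 t=2:+1/2304 t=3:−1/8640 = 7/34560
3j²(6 3 5; 0 0 0) = Δ·Π!·Σ² = 7/429  (sign -1)
sum: t=3:−1/17280 t=4:+1/120960 = -1/20160
3j²(6 3 5; 1 2 -3) = Δ·Π!·Σ² = 64/3003  (sign -1)
combine: 4πI² = 1001·7/429·64/3003 = 448/1287
take √, sign +1: I = 0.16643505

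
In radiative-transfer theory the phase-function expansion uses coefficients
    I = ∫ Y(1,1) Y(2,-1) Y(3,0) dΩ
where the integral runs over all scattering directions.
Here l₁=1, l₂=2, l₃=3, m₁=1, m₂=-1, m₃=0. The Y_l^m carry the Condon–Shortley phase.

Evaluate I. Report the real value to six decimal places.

0.143048

m-sum 0 ✓  L=6 even ✓  1≤3≤3 ✓
Π(2lᵢ+1) = 3×5×7 = 105
triangle coeff Δ(1,2,3) = 1/105
Σ_t [0,0]: t=0:+1/4 = 1/4
(3j)²=3/35 [(1 2 3; 0 0 0)], sign=-1
Σ_t [0,0]: t=0:+1/12 = 1/12
(3j)²=1/35 [(1 2 3; 1 -1 0)], sign=-1
⇒ 4πI² = 9/35
I = (+1)√(9/35/(4π)) = 0.14304817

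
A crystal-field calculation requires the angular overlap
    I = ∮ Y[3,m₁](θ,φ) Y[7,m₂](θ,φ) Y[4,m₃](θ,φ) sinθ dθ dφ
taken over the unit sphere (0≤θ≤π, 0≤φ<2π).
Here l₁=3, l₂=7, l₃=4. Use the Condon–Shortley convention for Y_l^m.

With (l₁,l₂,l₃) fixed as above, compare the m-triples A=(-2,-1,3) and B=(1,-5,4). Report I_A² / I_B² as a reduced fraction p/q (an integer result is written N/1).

16/165

Shared (l₁,l₂,l₃)=(3,7,4): N and (l;000)² cancel in I_A²/I_B².
A: Δ = 6!·0!·8!/15! = 1/45045; Racah Σ t=5..5: t=5:−1/604800 = -1/604800; ⇒ 3j(3 7 4; -2 -1 3)² = 16/15015, sgn +1
B: Δ = 6!·0!·8!/15! = 1/45045; Racah Σ t=2..2: t=2:+1/1935360 = 1/1935360; ⇒ 3j(3 7 4; 1 -5 4)² = 1/91, sgn +1
I_A²/I_B² = (16/15015)/(1/91) = 16/165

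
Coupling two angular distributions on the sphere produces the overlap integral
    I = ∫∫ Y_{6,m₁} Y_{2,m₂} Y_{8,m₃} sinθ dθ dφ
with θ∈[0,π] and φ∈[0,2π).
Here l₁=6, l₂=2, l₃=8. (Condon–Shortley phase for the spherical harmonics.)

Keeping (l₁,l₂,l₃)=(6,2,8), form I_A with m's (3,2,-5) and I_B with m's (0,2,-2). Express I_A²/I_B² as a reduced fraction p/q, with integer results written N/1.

143/42

Shared (l₁,l₂,l₃)=(6,2,8): N and (l;000)² cancel in I_A²/I_B².
A: Δ = 0!·12!·4!/17! = 1/30940; Racah Σ t=0..0: t=0:+1/52254720 = 1/52254720; ⇒ 3j(6 2 8; 3 2 -5)² = 11/476, sgn -1
B: Δ = 0!·12!·4!/17! = 1/30940; Racah Σ t=0..0: t=0:+1/12441600 = 1/12441600; ⇒ 3j(6 2 8; 0 2 -2)² = 3/442, sgn +1
I_A²/I_B² = (11/476)/(3/442) = 143/42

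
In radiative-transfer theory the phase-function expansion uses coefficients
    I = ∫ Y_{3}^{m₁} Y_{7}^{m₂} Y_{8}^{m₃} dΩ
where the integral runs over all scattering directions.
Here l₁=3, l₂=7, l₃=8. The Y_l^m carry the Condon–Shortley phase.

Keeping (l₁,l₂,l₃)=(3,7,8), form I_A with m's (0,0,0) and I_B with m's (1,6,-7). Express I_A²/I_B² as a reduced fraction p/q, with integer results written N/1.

4536/845

Shared (l₁,l₂,l₃)=(3,7,8): N and (l;000)² cancel in I_A²/I_B².
A: Δ = 2!·4!·12!/19! = 1/5290740; Racah Σ t=0..2: t=0:+1/7257600 t=1:−1/2073600 t=2:+1/7257600 = -1/4838400; ⇒ 3j(3 7 8; 0 0 0)² = 252/20995, sgn -1
B: Δ = 2!·4!·12!/19! = 1/5290740; Racah Σ t=1..2: t=1:−1/2874009600 t=2:+1/1916006400 = 1/5748019200; ⇒ 3j(3 7 8; 1 6 -7)² = 13/5814, sgn -1
I_A²/I_B² = (252/20995)/(13/5814) = 4536/845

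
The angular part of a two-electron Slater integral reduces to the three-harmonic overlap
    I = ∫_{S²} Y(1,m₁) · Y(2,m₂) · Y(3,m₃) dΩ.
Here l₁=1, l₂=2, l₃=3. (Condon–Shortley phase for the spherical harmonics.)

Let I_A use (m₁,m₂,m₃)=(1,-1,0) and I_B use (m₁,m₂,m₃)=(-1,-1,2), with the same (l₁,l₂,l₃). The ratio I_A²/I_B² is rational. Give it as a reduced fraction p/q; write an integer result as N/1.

3/10

l's match ⇒ only the (l;m) 3-j factors differ between A and B.
A: triangle coeff Δ(1,2,3) = 1/105; Σ_t [0,0]: t=0:+1/12 = 1/12; (3j)²=1/35 [(1 2 3; 1 -1 0)], sign=-1
B: triangle coeff Δ(1,2,3) = 1/105; Σ_t [0,0]: t=0:+1/12 = 1/12; (3j)²=2/21 [(1 2 3; -1 -1 2)], sign=-1
I_A²/I_B² = (1/35)/(2/21) = 3/10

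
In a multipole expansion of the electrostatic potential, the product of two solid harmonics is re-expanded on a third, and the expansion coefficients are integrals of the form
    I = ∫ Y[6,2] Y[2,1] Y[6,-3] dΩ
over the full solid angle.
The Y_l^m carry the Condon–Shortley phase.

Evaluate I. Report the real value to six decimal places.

Checks pass: Σm=0; 14 even; l₃=6∈[4,8].
(2·6+1)(2·2+1)(2·6+1) = 845
Δ: 2! 10! 2! / 15! → 1/90090
sum: t=0:+1/69120 t=1:−1/14400 t=2:+1/69120 = -7/172800
3j²(6 2 6; 0 0 0) = Δ·Π!·Σ² = 14/715  (sign -1)
sum: t=1:−1/60480 t=2:+1/161280 = -1/96768
3j²(6 2 6; 2 1 -3) = Δ·Π!·Σ² = 15/1001  (sign +1)
combine: 4πI² = 845·14/715·15/1001 = 30/121
take √, sign -1: I = -0.14046335

-0.140463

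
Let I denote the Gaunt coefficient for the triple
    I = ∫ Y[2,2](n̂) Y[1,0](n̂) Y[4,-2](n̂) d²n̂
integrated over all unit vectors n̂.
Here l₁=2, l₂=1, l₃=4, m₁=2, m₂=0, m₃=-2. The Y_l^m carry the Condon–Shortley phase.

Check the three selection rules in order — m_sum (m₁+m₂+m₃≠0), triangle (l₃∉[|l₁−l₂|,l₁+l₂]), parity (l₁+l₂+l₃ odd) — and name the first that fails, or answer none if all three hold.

m₁+m₂+m₃ = 2 + 0 − 2 = 0  ✓
triangle: |2−1|=1 ≤ l₃=4 ≤ 2+1=3  ✗
parity: l₁+l₂+l₃ = 7 is odd

triangle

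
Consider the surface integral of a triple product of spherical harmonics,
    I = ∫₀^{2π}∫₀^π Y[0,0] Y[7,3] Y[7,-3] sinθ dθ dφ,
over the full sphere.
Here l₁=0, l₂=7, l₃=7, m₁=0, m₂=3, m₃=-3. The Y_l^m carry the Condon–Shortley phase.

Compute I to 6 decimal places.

-0.282095

Checks pass: Σm=0; 14 even; l₃=7∈[7,7].
(2·0+1)(2·7+1)(2·7+1) = 225
Δ: 0! 0! 14! / 15! → 1/15
sum: t=0:+1/25401600 = 1/25401600
3j²(0 7 7; 0 0 0) = Δ·Π!·Σ² = 1/15  (sign -1)
sum: t=0:+1/87091200 = 1/87091200
3j²(0 7 7; 0 3 -3) = Δ·Π!·Σ² = 1/15  (sign +1)
combine: 4πI² = 225·1/15·1/15 = 1/1
take √, sign -1: I = -0.28209479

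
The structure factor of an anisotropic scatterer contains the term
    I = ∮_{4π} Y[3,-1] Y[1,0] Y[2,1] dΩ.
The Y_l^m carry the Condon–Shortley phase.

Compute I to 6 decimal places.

-0.233597

Checks pass: Σm=0; 6 even; l₃=2∈[2,4].
(2·3+1)(2·1+1)(2·2+1) = 105
Δ: 2! 4! 0! / 7! → 1/105
sum: t=1:−1/4 = -1/4
3j²(3 1 2; 0 0 0) = Δ·Π!·Σ² = 3/35  (sign -1)
sum: t=1:−1/6 = -1/6
3j²(3 1 2; -1 0 1) = Δ·Π!·Σ² = 8/105  (sign +1)
combine: 4πI² = 105·3/35·8/105 = 24/35
take √, sign -1: I = -0.23359668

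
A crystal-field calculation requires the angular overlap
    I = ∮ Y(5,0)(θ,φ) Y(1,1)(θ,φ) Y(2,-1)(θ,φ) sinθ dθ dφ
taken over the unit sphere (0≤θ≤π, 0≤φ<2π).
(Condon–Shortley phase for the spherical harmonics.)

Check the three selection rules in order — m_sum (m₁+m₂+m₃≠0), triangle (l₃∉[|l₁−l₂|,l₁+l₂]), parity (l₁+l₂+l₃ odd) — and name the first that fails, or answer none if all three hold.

triangle

m₁+m₂+m₃ = 0 + 1 − 1 = 0  ✓
triangle: |5−1|=4 ≤ l₃=2 ≤ 5+1=6  ✗
parity: l₁+l₂+l₃ = 8 is even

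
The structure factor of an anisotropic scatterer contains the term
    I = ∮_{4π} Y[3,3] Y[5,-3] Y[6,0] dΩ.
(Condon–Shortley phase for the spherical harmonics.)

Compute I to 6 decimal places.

Checks pass: Σm=0; 14 even; l₃=6∈[2,8].
(2·3+1)(2·5+1)(2·6+1) = 1001
Δ: 2! 4! 8! / 15! → 1/675675
sum: t=0:+1/8640 t=1:−1/2304 t=2:+1/8640 = -7/34560
3j²(3 5 6; 0 0 0) = Δ·Π!·Σ² = 7/429  (sign -1)
sum: t=0:+1/69120 = 1/69120
3j²(3 5 6; 3 -3 0) = Δ·Π!·Σ² = 4/429  (sign +1)
combine: 4πI² = 1001·7/429·4/429 = 196/1287
take √, sign -1: I = -0.11008644

-0.110086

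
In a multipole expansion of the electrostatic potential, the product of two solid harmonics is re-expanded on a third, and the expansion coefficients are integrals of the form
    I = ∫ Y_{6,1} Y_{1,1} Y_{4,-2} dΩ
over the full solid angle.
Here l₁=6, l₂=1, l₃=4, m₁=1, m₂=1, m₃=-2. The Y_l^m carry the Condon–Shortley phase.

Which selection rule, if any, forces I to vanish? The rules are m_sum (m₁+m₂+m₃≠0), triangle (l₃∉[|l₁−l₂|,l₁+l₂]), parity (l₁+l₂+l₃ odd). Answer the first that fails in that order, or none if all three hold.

m₁+m₂+m₃ = 1 + 1 − 2 = 0  ✓
triangle: |6−1|=5 ≤ l₃=4 ≤ 6+1=7  ✗
parity: l₁+l₂+l₃ = 11 is odd

triangle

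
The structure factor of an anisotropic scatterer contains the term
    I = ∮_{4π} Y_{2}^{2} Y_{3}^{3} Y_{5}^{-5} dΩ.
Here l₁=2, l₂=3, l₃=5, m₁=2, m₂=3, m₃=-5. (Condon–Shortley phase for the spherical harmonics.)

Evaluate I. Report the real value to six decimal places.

-0.347235

Checks pass: Σm=0; 10 even; l₃=5∈[1,5].
(2·2+1)(2·3+1)(2·5+1) = 385
Δ: 0! 4! 6! / 11! → 1/2310
sum: t=0:+1/144 = 1/144
3j²(2 3 5; 0 0 0) = Δ·Π!·Σ² = 10/231  (sign -1)
sum: t=0:+1/17280 = 1/17280
3j²(2 3 5; 2 3 -5) = Δ·Π!·Σ² = 1/11  (sign +1)
combine: 4πI² = 385·10/231·1/11 = 50/33
take √, sign -1: I = -0.34723469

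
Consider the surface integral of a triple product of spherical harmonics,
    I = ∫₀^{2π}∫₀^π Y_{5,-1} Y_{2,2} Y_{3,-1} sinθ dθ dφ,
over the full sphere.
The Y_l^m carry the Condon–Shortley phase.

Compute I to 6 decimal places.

-0.092802

Checks pass: Σm=0; 10 even; l₃=3∈[3,7].
(2·5+1)(2·2+1)(2·3+1) = 385
Δ: 4! 6! 0! / 11! → 1/2310
sum: t=2:+1/144 = 1/144
3j²(5 2 3; 0 0 0) = Δ·Π!·Σ² = 10/231  (sign -1)
sum: t=4:+1/1152 = 1/1152
3j²(5 2 3; -1 2 -1) = Δ·Π!·Σ² = 1/154  (sign +1)
combine: 4πI² = 385·10/231·1/154 = 25/231
take √, sign -1: I = -0.09280237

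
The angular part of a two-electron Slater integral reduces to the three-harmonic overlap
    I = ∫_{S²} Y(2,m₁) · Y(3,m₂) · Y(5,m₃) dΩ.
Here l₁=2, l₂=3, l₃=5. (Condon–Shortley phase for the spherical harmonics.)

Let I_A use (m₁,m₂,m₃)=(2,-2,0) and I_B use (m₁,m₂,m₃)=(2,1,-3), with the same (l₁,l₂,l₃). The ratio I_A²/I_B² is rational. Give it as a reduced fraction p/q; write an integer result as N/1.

Same 2,3,5: normalisation and zero-m 3j drop out of the ratio.
A: Δ: 0! 4! 6! / 11! → 1/2310; sum: t=0:+1/2880 = 1/2880; 3j²(2 3 5; 2 -2 0) = Δ·Π!·Σ² = 1/462  (sign -1)
B: Δ: 0! 4! 6! / 11! → 1/2310; sum: t=0:+1/1152 = 1/1152; 3j²(2 3 5; 2 1 -3) = Δ·Π!·Σ² = 1/33  (sign +1)
I_A²/I_B² = (1/462)/(1/33) = 1/14

1/14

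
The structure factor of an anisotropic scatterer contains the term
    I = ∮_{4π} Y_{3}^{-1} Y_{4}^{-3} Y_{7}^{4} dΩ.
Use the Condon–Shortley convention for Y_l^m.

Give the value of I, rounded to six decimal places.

Rules hold: Σm=0, L=14 even, 1≤7≤7.
N = 7·9·15 = 945
Δ = 0!·6!·8!/15! = 1/45045
Racah Σ t=0..0: t=0:+1/20736 = 1/20736
⇒ 3j(3 4 7; 0 0 0)² = 35/1287, sgn -1
Racah Σ t=0..0: t=0:+1/241920 = 1/241920
⇒ 3j(3 4 7; -1 -3 4)² = 2/91, sgn -1
4πI² = N·(3j₀)²·(3jₘ)² = 1050/1859
I = +1·√(0.56482/4π) = 0.21200691

0.212007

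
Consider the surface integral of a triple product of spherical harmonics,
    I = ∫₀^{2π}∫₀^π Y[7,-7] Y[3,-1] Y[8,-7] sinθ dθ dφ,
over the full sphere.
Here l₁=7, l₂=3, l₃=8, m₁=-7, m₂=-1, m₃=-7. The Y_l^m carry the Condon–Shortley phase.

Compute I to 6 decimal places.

m-sum = -7 − 1 − 7 = -15 ≠ 0 ⇒ I = 0

0.000000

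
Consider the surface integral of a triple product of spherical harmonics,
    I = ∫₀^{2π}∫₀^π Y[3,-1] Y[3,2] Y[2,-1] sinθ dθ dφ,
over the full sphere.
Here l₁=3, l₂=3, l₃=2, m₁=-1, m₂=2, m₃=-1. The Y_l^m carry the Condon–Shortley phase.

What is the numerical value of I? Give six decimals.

Rules hold: Σm=0, L=8 even, 0≤2≤6.
N = 7·7·5 = 245
Δ = 4!·2!·2!/9! = 1/3780
Racah Σ t=1..3: t=1:−1/24 t=2:+1/4 t=3:−1/24 = 1/6
⇒ 3j(3 3 2; 0 0 0)² = 4/105, sgn +1
Racah Σ t=3..4: t=3:−1/12 t=4:+1/48 = -1/16
⇒ 3j(3 3 2; -1 2 -1)² = 1/28, sgn +1
4πI² = N·(3j₀)²·(3jₘ)² = 1/3
I = +1·√(0.333333/4π) = 0.16286750

0.162868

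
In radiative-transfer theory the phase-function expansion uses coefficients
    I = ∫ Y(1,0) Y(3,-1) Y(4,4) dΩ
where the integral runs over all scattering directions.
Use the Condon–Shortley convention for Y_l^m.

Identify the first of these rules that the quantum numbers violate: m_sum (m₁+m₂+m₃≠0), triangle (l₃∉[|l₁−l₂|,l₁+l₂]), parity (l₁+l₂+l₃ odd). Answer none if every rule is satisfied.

m_sum

m₁+m₂+m₃ = 0 − 1 + 4 = 3  ✗
triangle: |1−3|=2 ≤ l₃=4 ≤ 1+3=4
parity: l₁+l₂+l₃ = 8 is even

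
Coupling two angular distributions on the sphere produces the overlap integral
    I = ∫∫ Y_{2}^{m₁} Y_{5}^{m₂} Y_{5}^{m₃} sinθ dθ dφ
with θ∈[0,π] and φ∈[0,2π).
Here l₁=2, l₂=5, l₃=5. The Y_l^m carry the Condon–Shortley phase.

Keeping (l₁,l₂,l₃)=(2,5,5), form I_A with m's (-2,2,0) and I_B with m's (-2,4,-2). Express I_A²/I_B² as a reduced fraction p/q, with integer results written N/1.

35/18

Shared (l₁,l₂,l₃)=(2,5,5): N and (l;000)² cancel in I_A²/I_B².
A: Δ = 2!·2!·8!/13! = 1/38610; Racah Σ t=2..2: t=2:+1/2880 = 1/2880; ⇒ 3j(2 5 5; -2 2 0)² = 14/429, sgn -1
B: Δ = 2!·2!·8!/13! = 1/38610; Racah Σ t=2..2: t=2:+1/20160 = 1/20160; ⇒ 3j(2 5 5; -2 4 -2)² = 12/715, sgn -1
I_A²/I_B² = (14/429)/(12/715) = 35/18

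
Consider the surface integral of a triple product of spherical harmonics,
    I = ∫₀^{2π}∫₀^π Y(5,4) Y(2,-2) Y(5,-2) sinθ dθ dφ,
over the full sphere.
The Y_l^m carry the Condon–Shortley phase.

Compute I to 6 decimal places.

-0.137240

Rules hold: Σm=0, L=12 even, 3≤5≤7.
N = 11·5·11 = 605
Δ = 2!·8!·2!/13! = 1/38610
Racah Σ t=0..2: t=0:+1/2880 t=1:−1/576 t=2:+1/2880 = -1/960
⇒ 3j(5 2 5; 0 0 0)² = 10/429, sgn +1
Racah Σ t=0..0: t=0:+1/20160 = 1/20160
⇒ 3j(5 2 5; 4 -2 -2)² = 12/715, sgn -1
4πI² = N·(3j₀)²·(3jₘ)² = 40/169
I = -1·√(0.236686/4π) = -0.13724032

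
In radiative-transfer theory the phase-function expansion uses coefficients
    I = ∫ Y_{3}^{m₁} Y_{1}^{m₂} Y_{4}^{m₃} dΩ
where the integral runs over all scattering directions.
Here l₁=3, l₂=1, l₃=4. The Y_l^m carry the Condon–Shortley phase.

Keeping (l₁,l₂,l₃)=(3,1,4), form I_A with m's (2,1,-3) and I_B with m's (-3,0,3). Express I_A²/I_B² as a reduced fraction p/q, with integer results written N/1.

3/1

Same 3,1,4: normalisation and zero-m 3j drop out of the ratio.
A: Δ: 0! 6! 2! / 9! → 1/252; sum: t=0:+1/240 = 1/240; 3j²(3 1 4; 2 1 -3) = Δ·Π!·Σ² = 1/12  (sign -1)
B: Δ: 0! 6! 2! / 9! → 1/252; sum: t=0:+1/720 = 1/720; 3j²(3 1 4; -3 0 3) = Δ·Π!·Σ² = 1/36  (sign -1)
I_A²/I_B² = (1/12)/(1/36) = 3/1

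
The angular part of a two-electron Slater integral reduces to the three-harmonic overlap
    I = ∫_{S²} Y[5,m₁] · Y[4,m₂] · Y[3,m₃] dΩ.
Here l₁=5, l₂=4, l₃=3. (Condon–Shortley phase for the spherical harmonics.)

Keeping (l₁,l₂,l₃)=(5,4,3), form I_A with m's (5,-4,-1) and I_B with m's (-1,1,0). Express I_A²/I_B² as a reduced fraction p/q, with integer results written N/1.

l's match ⇒ only the (l;m) 3-j factors differ between A and B.
A: triangle coeff Δ(5,4,3) = 1/180180; Σ_t [0,0]: t=0:+1/34560 = 1/34560; (3j)²=14/429 [(5 4 3; 5 -4 -1)], sign=+1
B: triangle coeff Δ(5,4,3) = 1/180180; Σ_t [3,5]: t=3:−1/432 t=4:+1/192 t=5:−1/1440 = 19/8640; (3j)²=361/30030 [(5 4 3; -1 1 0)], sign=-1
I_A²/I_B² = (14/429)/(361/30030) = 980/361

980/361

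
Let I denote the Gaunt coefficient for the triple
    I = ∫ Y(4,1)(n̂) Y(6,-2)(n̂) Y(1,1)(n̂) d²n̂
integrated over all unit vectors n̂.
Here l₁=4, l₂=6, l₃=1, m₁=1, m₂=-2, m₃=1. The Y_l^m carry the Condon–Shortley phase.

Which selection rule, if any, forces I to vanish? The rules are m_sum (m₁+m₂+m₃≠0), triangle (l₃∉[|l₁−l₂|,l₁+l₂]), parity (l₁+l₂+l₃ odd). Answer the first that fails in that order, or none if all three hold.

azimuthal sum: 1 − 2 + 1 = 0  ✓
2 ≤ 1 ≤ 10 (triangle on l)  ✗
L = 4 + 6 + 1 = 11 (odd)

triangle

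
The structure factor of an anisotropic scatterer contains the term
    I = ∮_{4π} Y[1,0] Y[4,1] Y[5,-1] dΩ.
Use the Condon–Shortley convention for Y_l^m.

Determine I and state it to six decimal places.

Checks pass: Σm=0; 10 even; l₃=5∈[3,5].
(2·1+1)(2·4+1)(2·5+1) = 297
Δ: 0! 2! 8! / 11! → 1/495
sum: t=0:+1/576 = 1/576
3j²(1 4 5; 0 0 0) = Δ·Π!·Σ² = 5/99  (sign -1)
sum: t=0:+1/720 = 1/720
3j²(1 4 5; 0 1 -1) = Δ·Π!·Σ² = 8/165  (sign +1)
combine: 4πI² = 297·5/99·8/165 = 8/11
take √, sign -1: I = -0.24057125

-0.240571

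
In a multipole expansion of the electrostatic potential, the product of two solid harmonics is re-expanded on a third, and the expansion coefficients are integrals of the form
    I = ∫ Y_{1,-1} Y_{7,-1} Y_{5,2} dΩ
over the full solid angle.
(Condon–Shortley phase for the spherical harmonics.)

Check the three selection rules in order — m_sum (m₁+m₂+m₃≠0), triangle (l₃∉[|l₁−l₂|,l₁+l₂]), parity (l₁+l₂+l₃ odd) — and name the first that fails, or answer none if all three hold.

Σmᵢ = 0  ✓
l₃∈[|l₁−l₂|,l₁+l₂]=[6,8], have l₃=5  ✗
Σlᵢ = 13 ⇒ odd

triangle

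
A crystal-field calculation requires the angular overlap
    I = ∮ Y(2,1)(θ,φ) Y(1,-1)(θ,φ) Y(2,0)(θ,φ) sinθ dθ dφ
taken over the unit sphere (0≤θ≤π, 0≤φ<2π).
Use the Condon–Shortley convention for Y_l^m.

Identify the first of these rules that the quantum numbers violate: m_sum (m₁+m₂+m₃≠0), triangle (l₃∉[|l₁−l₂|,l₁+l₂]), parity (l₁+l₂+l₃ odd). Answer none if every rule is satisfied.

parity

azimuthal sum: 1 − 1 + 0 = 0  ✓
1 ≤ 2 ≤ 3 (triangle on l)  ✓
L = 2 + 1 + 2 = 5 (odd)  ✗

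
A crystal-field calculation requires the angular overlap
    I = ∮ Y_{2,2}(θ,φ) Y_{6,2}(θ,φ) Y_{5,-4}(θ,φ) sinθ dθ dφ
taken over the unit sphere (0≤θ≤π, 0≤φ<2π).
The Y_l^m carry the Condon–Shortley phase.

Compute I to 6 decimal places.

Σlᵢ=13 odd — θ-integrand is odd under cosθ→−cosθ; I=0

0.000000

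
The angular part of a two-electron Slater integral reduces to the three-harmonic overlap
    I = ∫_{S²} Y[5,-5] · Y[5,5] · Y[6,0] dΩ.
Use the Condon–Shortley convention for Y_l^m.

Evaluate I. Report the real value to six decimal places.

0.046023

Checks pass: Σm=0; 16 even; l₃=6∈[0,10].
(2·5+1)(2·5+1)(2·6+1) = 1573
Δ: 4! 6! 6! / 17! → 1/28588560
sum: t=0:+1/345600 t=1:−1/13824 t=2:+1/5184 t=3:−1/13824 t=4:+1/345600 = 7/129600
3j²(5 5 6; 0 0 0) = Δ·Π!·Σ² = 80/7293  (sign +1)
sum: t=4:+1/12441600 = 1/12441600
3j²(5 5 6; -5 5 0) = Δ·Π!·Σ² = 15/9724  (sign +1)
combine: 4πI² = 1573·80/7293·15/9724 = 100/3757
take √, sign +1: I = 0.04602295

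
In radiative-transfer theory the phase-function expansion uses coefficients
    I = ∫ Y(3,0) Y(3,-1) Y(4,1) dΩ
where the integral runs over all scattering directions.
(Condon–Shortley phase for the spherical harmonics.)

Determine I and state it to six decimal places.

Checks pass: Σm=0; 10 even; l₃=4∈[0,6].
(2·3+1)(2·3+1)(2·4+1) = 441
Δ: 2! 4! 4! / 11! → 1/34650
sum: t=0:+1/72 t=1:−1/16 t=2:+1/72 = -5/144
3j²(3 3 4; 0 0 0) = Δ·Π!·Σ² = 2/77  (sign -1)
sum: t=0:+1/48 t=1:−1/24 t=2:+1/288 = -5/288
3j²(3 3 4; 0 -1 1) = Δ·Π!·Σ² = 5/462  (sign +1)
combine: 4πI² = 441·2/77·5/462 = 15/121
take √, sign -1: I = -0.09932258

-0.099323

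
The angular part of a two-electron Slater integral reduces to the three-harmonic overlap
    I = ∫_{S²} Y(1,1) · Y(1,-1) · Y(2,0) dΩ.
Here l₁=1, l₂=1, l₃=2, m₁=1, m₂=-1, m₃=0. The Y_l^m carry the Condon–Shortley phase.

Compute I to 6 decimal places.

m-sum 0 ✓  L=4 even ✓  0≤2≤2 ✓
Π(2lᵢ+1) = 3×3×5 = 45
triangle coeff Δ(1,1,2) = 1/30
Σ_t [0,0]: t=0:+1/1 = 1/1
(3j)²=2/15 [(1 1 2; 0 0 0)], sign=+1
Σ_t [0,0]: t=0:+1/4 = 1/4
(3j)²=1/30 [(1 1 2; 1 -1 0)], sign=+1
⇒ 4πI² = 1/5
I = (+1)√(1/5/(4π)) = 0.12615663

0.126157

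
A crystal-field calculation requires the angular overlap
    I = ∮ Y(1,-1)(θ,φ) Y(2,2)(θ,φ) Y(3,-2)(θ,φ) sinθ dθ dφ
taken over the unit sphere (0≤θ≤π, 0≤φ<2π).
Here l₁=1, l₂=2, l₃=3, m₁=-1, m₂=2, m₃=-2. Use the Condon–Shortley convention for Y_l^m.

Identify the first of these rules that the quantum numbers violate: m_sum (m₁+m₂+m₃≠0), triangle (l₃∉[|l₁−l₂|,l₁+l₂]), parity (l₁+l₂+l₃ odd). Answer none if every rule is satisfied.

azimuthal sum: -1 + 2 − 2 = -1  ✗
1 ≤ 3 ≤ 3 (triangle on l)
L = 1 + 2 + 3 = 6 (even)

m_sum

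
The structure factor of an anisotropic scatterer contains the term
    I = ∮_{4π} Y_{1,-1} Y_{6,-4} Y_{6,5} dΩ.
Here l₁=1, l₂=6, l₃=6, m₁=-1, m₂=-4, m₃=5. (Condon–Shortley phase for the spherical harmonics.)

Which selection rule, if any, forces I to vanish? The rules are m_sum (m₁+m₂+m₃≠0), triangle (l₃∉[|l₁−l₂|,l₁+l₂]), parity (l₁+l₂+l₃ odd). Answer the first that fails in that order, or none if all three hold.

parity

azimuthal sum: -1 − 4 + 5 = 0  ✓
5 ≤ 6 ≤ 7 (triangle on l)  ✓
L = 1 + 6 + 6 = 13 (odd)  ✗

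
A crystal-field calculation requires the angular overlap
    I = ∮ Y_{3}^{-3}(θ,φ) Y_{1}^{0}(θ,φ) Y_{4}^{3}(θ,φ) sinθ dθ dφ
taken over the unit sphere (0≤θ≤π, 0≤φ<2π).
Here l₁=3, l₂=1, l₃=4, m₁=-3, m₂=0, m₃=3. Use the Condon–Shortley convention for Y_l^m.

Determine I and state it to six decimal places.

-0.162868

Checks pass: Σm=0; 8 even; l₃=4∈[2,4].
(2·3+1)(2·1+1)(2·4+1) = 189
Δ: 0! 6! 2! / 9! → 1/252
sum: t=0:+1/36 = 1/36
3j²(3 1 4; 0 0 0) = Δ·Π!·Σ² = 4/63  (sign +1)
sum: t=0:+1/720 = 1/720
3j²(3 1 4; -3 0 3) = Δ·Π!·Σ² = 1/36  (sign -1)
combine: 4πI² = 189·4/63·1/36 = 1/3
take √, sign -1: I = -0.16286750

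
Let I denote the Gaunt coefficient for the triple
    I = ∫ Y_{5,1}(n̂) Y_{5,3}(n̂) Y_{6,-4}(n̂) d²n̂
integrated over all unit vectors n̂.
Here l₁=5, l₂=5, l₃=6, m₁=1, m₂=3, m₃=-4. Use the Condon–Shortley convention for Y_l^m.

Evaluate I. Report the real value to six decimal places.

m-sum 0 ✓  L=16 even ✓  0≤6≤10 ✓
Π(2lᵢ+1) = 11×11×13 = 1573
triangle coeff Δ(5,5,6) = 1/28588560
Σ_t [0,4]: t=0:+1/345600 t=1:−1/13824 t=2:+1/5184 t=3:−1/13824 t=4:+1/345600 = 7/129600
(3j)²=80/7293 [(5 5 6; 0 0 0)], sign=+1
Σ_t [2,4]: t=2:+1/138240 t=3:−1/86400 t=4:+1/829440 = -13/4147200
(3j)²=13/3740 [(5 5 6; 1 3 -4)], sign=-1
⇒ 4πI² = 52/867
I = (-1)√(52/867/(4π)) = -0.06908555

-0.069086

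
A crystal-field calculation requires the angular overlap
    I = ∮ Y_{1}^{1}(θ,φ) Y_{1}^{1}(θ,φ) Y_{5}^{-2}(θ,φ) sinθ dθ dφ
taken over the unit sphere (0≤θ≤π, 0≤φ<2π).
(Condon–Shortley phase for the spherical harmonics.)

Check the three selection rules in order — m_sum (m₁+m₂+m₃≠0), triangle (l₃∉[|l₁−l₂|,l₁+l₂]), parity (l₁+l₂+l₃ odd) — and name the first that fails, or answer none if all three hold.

Σmᵢ = 0  ✓
l₃∈[|l₁−l₂|,l₁+l₂]=[0,2], have l₃=5  ✗
Σlᵢ = 7 ⇒ odd

triangle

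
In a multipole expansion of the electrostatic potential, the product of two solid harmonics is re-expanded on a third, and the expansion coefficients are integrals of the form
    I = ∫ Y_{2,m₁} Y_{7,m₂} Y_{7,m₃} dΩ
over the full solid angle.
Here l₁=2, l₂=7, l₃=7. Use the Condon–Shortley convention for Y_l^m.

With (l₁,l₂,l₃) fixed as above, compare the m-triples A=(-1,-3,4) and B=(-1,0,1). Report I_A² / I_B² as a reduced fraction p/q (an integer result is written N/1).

l's match ⇒ only the (l;m) 3-j factors differ between A and B.
A: triangle coeff Δ(2,7,7) = 1/185640; Σ_t [1,2]: t=1:−1/4354560 t=2:+1/14515200 = -1/6220800; (3j)²=77/4420 [(2 7 7; -1 -3 4)], sign=+1
B: triangle coeff Δ(2,7,7) = 1/185640; Σ_t [1,2]: t=1:−1/1036800 t=2:+1/1209600 = -1/7257600; (3j)²=1/2210 [(2 7 7; -1 0 1)], sign=-1
I_A²/I_B² = (77/4420)/(1/2210) = 77/2

77/2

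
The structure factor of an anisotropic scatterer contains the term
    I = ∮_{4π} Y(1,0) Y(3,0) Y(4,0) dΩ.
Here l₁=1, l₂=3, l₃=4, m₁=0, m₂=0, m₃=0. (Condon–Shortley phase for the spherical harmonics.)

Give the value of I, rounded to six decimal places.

0.246233

Checks pass: Σm=0; 8 even; l₃=4∈[2,4].
(2·1+1)(2·3+1)(2·4+1) = 189
Δ: 0! 2! 6! / 9! → 1/252
sum: t=0:+1/36 = 1/36
3j²(1 3 4; 0 0 0) = Δ·Π!·Σ² = 4/63  (sign +1)
(m-triple is (0,0,0) — same symbol as above.)
combine: 4πI² = 189·4/63·4/63 = 16/21
take √, sign +1: I = 0.24623252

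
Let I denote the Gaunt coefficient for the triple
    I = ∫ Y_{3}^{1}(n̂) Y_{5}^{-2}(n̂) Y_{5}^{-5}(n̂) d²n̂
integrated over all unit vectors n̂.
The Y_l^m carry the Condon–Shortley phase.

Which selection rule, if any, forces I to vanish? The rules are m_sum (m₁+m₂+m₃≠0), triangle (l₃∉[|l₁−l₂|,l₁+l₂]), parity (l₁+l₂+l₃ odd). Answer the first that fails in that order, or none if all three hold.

m_sum

Σmᵢ = -6  ✗
l₃∈[|l₁−l₂|,l₁+l₂]=[2,8], have l₃=5
Σlᵢ = 13 ⇒ odd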